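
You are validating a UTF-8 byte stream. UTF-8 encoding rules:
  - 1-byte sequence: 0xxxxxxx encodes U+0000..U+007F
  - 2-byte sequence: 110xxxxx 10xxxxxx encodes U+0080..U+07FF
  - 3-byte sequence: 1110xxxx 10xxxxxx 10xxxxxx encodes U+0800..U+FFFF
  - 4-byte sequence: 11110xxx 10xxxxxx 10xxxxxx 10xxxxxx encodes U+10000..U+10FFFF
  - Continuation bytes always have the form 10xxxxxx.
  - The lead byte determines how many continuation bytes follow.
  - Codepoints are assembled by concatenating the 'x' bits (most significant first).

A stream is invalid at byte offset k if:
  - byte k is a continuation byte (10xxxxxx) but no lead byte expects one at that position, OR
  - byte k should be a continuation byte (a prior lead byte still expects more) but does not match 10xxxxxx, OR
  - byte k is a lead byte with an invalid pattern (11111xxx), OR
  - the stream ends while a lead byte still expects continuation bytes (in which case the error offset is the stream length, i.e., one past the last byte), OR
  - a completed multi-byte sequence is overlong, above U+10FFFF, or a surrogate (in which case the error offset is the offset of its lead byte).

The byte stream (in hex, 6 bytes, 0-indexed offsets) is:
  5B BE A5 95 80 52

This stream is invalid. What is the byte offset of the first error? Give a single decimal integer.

Byte[0]=5B: 1-byte ASCII. cp=U+005B
Byte[1]=BE: INVALID lead byte (not 0xxx/110x/1110/11110)

Answer: 1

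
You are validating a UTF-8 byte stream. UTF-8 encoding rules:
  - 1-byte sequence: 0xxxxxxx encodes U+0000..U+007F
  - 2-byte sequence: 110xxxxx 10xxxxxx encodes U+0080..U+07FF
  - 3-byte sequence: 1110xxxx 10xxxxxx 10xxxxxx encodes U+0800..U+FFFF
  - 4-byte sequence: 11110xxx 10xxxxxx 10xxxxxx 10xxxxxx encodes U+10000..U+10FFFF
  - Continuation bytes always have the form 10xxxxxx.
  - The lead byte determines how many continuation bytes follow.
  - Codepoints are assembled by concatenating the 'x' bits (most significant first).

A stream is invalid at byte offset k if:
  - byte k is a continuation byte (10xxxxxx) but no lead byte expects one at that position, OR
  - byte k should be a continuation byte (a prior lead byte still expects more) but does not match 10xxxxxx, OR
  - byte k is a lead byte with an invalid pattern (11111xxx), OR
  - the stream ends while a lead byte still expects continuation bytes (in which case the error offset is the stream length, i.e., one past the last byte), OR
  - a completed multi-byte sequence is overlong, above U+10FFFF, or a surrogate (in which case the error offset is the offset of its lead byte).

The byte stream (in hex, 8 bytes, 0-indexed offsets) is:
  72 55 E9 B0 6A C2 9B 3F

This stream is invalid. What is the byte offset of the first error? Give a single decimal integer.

Answer: 4

Derivation:
Byte[0]=72: 1-byte ASCII. cp=U+0072
Byte[1]=55: 1-byte ASCII. cp=U+0055
Byte[2]=E9: 3-byte lead, need 2 cont bytes. acc=0x9
Byte[3]=B0: continuation. acc=(acc<<6)|0x30=0x270
Byte[4]=6A: expected 10xxxxxx continuation. INVALID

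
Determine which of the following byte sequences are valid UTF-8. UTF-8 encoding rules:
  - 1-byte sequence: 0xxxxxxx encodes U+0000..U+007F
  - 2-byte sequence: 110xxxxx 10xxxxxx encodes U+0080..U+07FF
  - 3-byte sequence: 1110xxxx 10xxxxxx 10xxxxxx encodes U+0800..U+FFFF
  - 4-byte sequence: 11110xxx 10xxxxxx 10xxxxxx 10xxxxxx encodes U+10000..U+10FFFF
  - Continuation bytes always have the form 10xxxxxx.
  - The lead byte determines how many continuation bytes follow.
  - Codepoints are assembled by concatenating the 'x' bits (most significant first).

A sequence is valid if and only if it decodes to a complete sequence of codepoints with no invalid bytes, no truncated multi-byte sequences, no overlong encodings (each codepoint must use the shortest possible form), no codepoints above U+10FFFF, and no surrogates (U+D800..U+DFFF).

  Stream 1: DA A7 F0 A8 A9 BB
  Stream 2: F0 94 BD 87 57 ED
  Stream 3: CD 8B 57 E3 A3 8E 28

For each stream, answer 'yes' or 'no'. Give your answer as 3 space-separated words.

Stream 1: decodes cleanly. VALID
Stream 2: error at byte offset 6. INVALID
Stream 3: decodes cleanly. VALID

Answer: yes no yes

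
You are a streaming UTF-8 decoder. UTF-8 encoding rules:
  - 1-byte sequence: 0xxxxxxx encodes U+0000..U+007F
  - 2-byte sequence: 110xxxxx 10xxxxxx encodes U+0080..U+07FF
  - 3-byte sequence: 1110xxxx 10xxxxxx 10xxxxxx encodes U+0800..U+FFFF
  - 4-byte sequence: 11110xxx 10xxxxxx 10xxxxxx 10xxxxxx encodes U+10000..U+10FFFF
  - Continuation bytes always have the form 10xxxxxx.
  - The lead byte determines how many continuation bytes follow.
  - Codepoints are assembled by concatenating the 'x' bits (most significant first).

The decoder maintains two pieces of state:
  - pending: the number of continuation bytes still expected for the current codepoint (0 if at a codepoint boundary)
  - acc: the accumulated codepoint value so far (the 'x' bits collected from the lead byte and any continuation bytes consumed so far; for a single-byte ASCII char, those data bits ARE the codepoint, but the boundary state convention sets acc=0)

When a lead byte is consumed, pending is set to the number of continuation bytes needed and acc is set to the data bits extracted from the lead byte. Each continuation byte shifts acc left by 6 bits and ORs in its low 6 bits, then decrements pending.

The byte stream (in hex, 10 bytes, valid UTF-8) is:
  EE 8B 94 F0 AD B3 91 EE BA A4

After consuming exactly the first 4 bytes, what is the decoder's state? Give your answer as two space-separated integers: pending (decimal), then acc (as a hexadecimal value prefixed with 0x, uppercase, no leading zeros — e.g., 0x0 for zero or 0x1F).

Byte[0]=EE: 3-byte lead. pending=2, acc=0xE
Byte[1]=8B: continuation. acc=(acc<<6)|0x0B=0x38B, pending=1
Byte[2]=94: continuation. acc=(acc<<6)|0x14=0xE2D4, pending=0
Byte[3]=F0: 4-byte lead. pending=3, acc=0x0

Answer: 3 0x0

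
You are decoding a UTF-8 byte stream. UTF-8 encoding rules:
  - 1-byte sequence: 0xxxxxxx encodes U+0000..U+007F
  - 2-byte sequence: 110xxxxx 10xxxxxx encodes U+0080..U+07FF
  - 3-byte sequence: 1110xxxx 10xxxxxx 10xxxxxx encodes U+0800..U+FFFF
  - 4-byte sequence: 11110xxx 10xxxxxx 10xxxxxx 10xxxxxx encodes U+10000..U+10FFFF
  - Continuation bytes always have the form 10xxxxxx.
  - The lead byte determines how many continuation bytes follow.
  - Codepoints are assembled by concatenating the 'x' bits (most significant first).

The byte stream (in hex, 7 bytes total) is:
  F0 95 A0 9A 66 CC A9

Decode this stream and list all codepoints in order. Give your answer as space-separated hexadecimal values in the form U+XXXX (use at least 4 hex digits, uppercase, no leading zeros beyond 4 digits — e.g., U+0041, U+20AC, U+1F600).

Answer: U+1581A U+0066 U+0329

Derivation:
Byte[0]=F0: 4-byte lead, need 3 cont bytes. acc=0x0
Byte[1]=95: continuation. acc=(acc<<6)|0x15=0x15
Byte[2]=A0: continuation. acc=(acc<<6)|0x20=0x560
Byte[3]=9A: continuation. acc=(acc<<6)|0x1A=0x1581A
Completed: cp=U+1581A (starts at byte 0)
Byte[4]=66: 1-byte ASCII. cp=U+0066
Byte[5]=CC: 2-byte lead, need 1 cont bytes. acc=0xC
Byte[6]=A9: continuation. acc=(acc<<6)|0x29=0x329
Completed: cp=U+0329 (starts at byte 5)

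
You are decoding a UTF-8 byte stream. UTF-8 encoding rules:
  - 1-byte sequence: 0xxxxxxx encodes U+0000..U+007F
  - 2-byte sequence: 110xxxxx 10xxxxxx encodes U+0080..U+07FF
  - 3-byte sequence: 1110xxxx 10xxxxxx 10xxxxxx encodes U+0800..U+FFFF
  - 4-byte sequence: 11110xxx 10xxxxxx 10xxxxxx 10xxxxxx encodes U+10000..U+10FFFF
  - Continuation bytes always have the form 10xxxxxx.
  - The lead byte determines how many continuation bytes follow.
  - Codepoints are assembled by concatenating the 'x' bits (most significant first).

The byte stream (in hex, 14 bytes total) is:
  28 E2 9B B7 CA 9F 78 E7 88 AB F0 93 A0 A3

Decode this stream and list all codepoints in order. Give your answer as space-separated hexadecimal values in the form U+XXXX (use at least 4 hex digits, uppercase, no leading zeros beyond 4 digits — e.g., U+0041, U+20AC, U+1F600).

Byte[0]=28: 1-byte ASCII. cp=U+0028
Byte[1]=E2: 3-byte lead, need 2 cont bytes. acc=0x2
Byte[2]=9B: continuation. acc=(acc<<6)|0x1B=0x9B
Byte[3]=B7: continuation. acc=(acc<<6)|0x37=0x26F7
Completed: cp=U+26F7 (starts at byte 1)
Byte[4]=CA: 2-byte lead, need 1 cont bytes. acc=0xA
Byte[5]=9F: continuation. acc=(acc<<6)|0x1F=0x29F
Completed: cp=U+029F (starts at byte 4)
Byte[6]=78: 1-byte ASCII. cp=U+0078
Byte[7]=E7: 3-byte lead, need 2 cont bytes. acc=0x7
Byte[8]=88: continuation. acc=(acc<<6)|0x08=0x1C8
Byte[9]=AB: continuation. acc=(acc<<6)|0x2B=0x722B
Completed: cp=U+722B (starts at byte 7)
Byte[10]=F0: 4-byte lead, need 3 cont bytes. acc=0x0
Byte[11]=93: continuation. acc=(acc<<6)|0x13=0x13
Byte[12]=A0: continuation. acc=(acc<<6)|0x20=0x4E0
Byte[13]=A3: continuation. acc=(acc<<6)|0x23=0x13823
Completed: cp=U+13823 (starts at byte 10)

Answer: U+0028 U+26F7 U+029F U+0078 U+722B U+13823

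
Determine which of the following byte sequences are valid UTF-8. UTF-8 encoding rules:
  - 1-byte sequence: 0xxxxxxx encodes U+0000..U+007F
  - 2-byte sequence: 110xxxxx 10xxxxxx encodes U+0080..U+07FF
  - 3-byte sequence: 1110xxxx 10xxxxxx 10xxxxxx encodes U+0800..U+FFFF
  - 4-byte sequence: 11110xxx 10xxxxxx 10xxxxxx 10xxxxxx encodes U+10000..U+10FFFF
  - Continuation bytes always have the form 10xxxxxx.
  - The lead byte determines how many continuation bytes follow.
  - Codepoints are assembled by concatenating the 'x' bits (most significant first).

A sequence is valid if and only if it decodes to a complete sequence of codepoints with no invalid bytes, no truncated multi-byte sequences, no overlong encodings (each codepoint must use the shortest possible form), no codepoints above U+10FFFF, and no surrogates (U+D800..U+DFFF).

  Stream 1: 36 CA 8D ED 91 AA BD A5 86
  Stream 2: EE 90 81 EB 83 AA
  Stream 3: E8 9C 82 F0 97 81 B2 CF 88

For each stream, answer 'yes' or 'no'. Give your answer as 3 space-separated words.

Answer: no yes yes

Derivation:
Stream 1: error at byte offset 6. INVALID
Stream 2: decodes cleanly. VALID
Stream 3: decodes cleanly. VALID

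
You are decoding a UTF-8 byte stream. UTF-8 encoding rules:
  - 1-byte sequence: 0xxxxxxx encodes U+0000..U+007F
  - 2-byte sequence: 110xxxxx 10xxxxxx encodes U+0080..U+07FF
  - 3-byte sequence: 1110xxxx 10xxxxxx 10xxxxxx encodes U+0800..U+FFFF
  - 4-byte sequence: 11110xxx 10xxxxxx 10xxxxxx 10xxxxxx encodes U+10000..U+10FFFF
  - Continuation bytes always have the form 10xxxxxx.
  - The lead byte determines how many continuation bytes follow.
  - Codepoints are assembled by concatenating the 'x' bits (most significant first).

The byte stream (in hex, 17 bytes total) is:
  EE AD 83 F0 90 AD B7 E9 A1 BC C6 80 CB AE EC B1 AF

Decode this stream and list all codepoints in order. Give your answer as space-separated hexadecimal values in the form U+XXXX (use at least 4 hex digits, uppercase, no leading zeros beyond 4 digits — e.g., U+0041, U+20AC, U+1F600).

Byte[0]=EE: 3-byte lead, need 2 cont bytes. acc=0xE
Byte[1]=AD: continuation. acc=(acc<<6)|0x2D=0x3AD
Byte[2]=83: continuation. acc=(acc<<6)|0x03=0xEB43
Completed: cp=U+EB43 (starts at byte 0)
Byte[3]=F0: 4-byte lead, need 3 cont bytes. acc=0x0
Byte[4]=90: continuation. acc=(acc<<6)|0x10=0x10
Byte[5]=AD: continuation. acc=(acc<<6)|0x2D=0x42D
Byte[6]=B7: continuation. acc=(acc<<6)|0x37=0x10B77
Completed: cp=U+10B77 (starts at byte 3)
Byte[7]=E9: 3-byte lead, need 2 cont bytes. acc=0x9
Byte[8]=A1: continuation. acc=(acc<<6)|0x21=0x261
Byte[9]=BC: continuation. acc=(acc<<6)|0x3C=0x987C
Completed: cp=U+987C (starts at byte 7)
Byte[10]=C6: 2-byte lead, need 1 cont bytes. acc=0x6
Byte[11]=80: continuation. acc=(acc<<6)|0x00=0x180
Completed: cp=U+0180 (starts at byte 10)
Byte[12]=CB: 2-byte lead, need 1 cont bytes. acc=0xB
Byte[13]=AE: continuation. acc=(acc<<6)|0x2E=0x2EE
Completed: cp=U+02EE (starts at byte 12)
Byte[14]=EC: 3-byte lead, need 2 cont bytes. acc=0xC
Byte[15]=B1: continuation. acc=(acc<<6)|0x31=0x331
Byte[16]=AF: continuation. acc=(acc<<6)|0x2F=0xCC6F
Completed: cp=U+CC6F (starts at byte 14)

Answer: U+EB43 U+10B77 U+987C U+0180 U+02EE U+CC6F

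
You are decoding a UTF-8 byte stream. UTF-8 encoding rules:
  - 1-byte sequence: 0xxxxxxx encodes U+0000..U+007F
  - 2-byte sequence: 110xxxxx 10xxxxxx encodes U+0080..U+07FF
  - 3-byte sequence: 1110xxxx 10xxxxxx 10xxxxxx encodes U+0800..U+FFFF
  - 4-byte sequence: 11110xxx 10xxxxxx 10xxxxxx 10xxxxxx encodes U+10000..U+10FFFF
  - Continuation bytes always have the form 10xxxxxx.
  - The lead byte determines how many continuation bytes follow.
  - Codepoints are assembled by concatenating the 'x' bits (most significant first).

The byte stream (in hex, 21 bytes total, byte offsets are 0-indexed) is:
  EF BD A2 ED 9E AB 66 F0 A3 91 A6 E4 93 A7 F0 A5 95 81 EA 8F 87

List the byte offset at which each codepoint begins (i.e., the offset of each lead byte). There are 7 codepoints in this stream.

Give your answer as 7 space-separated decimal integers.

Byte[0]=EF: 3-byte lead, need 2 cont bytes. acc=0xF
Byte[1]=BD: continuation. acc=(acc<<6)|0x3D=0x3FD
Byte[2]=A2: continuation. acc=(acc<<6)|0x22=0xFF62
Completed: cp=U+FF62 (starts at byte 0)
Byte[3]=ED: 3-byte lead, need 2 cont bytes. acc=0xD
Byte[4]=9E: continuation. acc=(acc<<6)|0x1E=0x35E
Byte[5]=AB: continuation. acc=(acc<<6)|0x2B=0xD7AB
Completed: cp=U+D7AB (starts at byte 3)
Byte[6]=66: 1-byte ASCII. cp=U+0066
Byte[7]=F0: 4-byte lead, need 3 cont bytes. acc=0x0
Byte[8]=A3: continuation. acc=(acc<<6)|0x23=0x23
Byte[9]=91: continuation. acc=(acc<<6)|0x11=0x8D1
Byte[10]=A6: continuation. acc=(acc<<6)|0x26=0x23466
Completed: cp=U+23466 (starts at byte 7)
Byte[11]=E4: 3-byte lead, need 2 cont bytes. acc=0x4
Byte[12]=93: continuation. acc=(acc<<6)|0x13=0x113
Byte[13]=A7: continuation. acc=(acc<<6)|0x27=0x44E7
Completed: cp=U+44E7 (starts at byte 11)
Byte[14]=F0: 4-byte lead, need 3 cont bytes. acc=0x0
Byte[15]=A5: continuation. acc=(acc<<6)|0x25=0x25
Byte[16]=95: continuation. acc=(acc<<6)|0x15=0x955
Byte[17]=81: continuation. acc=(acc<<6)|0x01=0x25541
Completed: cp=U+25541 (starts at byte 14)
Byte[18]=EA: 3-byte lead, need 2 cont bytes. acc=0xA
Byte[19]=8F: continuation. acc=(acc<<6)|0x0F=0x28F
Byte[20]=87: continuation. acc=(acc<<6)|0x07=0xA3C7
Completed: cp=U+A3C7 (starts at byte 18)

Answer: 0 3 6 7 11 14 18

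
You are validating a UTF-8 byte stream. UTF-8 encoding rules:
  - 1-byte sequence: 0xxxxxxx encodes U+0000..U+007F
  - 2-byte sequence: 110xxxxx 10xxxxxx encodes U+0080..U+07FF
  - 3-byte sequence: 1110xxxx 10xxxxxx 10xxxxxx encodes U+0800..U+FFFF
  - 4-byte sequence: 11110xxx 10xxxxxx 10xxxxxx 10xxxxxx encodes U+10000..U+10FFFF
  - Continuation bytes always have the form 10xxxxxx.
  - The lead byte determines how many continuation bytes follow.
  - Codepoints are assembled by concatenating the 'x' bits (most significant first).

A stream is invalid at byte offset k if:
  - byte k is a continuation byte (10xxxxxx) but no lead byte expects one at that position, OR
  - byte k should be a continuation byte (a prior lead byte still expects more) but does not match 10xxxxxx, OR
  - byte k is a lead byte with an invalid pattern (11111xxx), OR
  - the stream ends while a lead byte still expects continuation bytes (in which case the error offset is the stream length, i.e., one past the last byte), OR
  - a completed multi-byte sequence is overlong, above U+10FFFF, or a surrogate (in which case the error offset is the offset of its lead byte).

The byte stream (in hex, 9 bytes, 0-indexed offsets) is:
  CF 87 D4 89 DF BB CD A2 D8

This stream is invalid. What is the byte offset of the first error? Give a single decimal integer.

Byte[0]=CF: 2-byte lead, need 1 cont bytes. acc=0xF
Byte[1]=87: continuation. acc=(acc<<6)|0x07=0x3C7
Completed: cp=U+03C7 (starts at byte 0)
Byte[2]=D4: 2-byte lead, need 1 cont bytes. acc=0x14
Byte[3]=89: continuation. acc=(acc<<6)|0x09=0x509
Completed: cp=U+0509 (starts at byte 2)
Byte[4]=DF: 2-byte lead, need 1 cont bytes. acc=0x1F
Byte[5]=BB: continuation. acc=(acc<<6)|0x3B=0x7FB
Completed: cp=U+07FB (starts at byte 4)
Byte[6]=CD: 2-byte lead, need 1 cont bytes. acc=0xD
Byte[7]=A2: continuation. acc=(acc<<6)|0x22=0x362
Completed: cp=U+0362 (starts at byte 6)
Byte[8]=D8: 2-byte lead, need 1 cont bytes. acc=0x18
Byte[9]: stream ended, expected continuation. INVALID

Answer: 9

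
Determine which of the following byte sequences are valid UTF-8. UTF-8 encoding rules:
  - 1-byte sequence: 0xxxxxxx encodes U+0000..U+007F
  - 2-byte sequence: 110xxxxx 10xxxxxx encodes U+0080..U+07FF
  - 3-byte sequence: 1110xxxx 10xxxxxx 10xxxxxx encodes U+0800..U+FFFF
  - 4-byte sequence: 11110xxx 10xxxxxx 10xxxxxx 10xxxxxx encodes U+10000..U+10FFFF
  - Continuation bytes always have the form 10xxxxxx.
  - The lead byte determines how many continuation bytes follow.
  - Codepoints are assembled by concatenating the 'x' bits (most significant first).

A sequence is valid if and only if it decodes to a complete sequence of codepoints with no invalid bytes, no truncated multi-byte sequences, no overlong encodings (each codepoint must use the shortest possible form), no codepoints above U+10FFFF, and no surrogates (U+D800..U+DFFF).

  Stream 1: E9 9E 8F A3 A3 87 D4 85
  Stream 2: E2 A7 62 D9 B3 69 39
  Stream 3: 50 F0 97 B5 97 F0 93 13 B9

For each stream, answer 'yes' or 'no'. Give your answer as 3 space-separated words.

Answer: no no no

Derivation:
Stream 1: error at byte offset 3. INVALID
Stream 2: error at byte offset 2. INVALID
Stream 3: error at byte offset 7. INVALID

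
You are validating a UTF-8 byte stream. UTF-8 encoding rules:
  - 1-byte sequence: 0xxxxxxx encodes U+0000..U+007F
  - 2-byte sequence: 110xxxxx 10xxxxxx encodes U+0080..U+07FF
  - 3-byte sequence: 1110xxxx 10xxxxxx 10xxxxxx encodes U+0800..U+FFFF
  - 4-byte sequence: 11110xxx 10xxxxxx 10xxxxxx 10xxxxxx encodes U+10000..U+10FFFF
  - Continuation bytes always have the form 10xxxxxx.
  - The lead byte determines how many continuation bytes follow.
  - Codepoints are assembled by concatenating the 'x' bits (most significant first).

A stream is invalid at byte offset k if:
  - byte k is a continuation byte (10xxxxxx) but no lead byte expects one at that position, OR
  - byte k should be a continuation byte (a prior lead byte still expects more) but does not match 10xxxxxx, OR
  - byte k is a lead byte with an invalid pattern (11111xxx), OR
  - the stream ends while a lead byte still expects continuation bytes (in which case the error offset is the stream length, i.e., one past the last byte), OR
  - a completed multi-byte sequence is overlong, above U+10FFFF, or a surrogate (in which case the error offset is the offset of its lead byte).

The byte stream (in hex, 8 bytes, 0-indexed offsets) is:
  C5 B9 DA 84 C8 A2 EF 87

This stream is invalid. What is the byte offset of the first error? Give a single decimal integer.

Byte[0]=C5: 2-byte lead, need 1 cont bytes. acc=0x5
Byte[1]=B9: continuation. acc=(acc<<6)|0x39=0x179
Completed: cp=U+0179 (starts at byte 0)
Byte[2]=DA: 2-byte lead, need 1 cont bytes. acc=0x1A
Byte[3]=84: continuation. acc=(acc<<6)|0x04=0x684
Completed: cp=U+0684 (starts at byte 2)
Byte[4]=C8: 2-byte lead, need 1 cont bytes. acc=0x8
Byte[5]=A2: continuation. acc=(acc<<6)|0x22=0x222
Completed: cp=U+0222 (starts at byte 4)
Byte[6]=EF: 3-byte lead, need 2 cont bytes. acc=0xF
Byte[7]=87: continuation. acc=(acc<<6)|0x07=0x3C7
Byte[8]: stream ended, expected continuation. INVALID

Answer: 8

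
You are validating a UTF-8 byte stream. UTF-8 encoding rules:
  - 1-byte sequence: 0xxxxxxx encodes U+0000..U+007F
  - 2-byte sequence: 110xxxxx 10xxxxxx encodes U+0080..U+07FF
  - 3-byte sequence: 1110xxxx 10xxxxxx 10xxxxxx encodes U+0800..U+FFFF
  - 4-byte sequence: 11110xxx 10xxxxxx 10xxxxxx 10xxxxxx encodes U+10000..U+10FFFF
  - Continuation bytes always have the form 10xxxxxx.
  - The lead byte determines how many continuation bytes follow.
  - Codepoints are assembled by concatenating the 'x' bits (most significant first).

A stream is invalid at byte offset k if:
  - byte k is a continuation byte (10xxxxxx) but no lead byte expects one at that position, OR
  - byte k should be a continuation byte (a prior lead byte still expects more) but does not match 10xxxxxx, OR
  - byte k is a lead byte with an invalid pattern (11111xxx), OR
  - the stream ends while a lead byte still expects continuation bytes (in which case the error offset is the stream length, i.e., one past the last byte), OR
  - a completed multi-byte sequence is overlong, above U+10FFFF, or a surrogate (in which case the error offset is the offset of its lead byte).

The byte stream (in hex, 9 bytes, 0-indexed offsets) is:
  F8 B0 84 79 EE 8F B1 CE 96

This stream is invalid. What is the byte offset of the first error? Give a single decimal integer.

Byte[0]=F8: INVALID lead byte (not 0xxx/110x/1110/11110)

Answer: 0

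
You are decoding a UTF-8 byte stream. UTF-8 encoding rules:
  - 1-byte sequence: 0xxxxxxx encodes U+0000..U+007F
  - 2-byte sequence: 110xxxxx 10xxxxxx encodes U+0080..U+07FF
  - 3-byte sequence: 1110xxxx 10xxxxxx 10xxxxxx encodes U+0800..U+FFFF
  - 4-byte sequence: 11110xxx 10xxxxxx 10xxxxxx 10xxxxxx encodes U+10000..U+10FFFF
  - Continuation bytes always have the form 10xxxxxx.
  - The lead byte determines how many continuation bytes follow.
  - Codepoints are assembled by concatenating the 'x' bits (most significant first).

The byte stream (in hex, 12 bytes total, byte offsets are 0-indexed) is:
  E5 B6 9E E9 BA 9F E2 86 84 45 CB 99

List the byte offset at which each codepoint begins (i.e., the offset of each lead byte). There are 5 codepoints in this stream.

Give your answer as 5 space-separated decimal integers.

Byte[0]=E5: 3-byte lead, need 2 cont bytes. acc=0x5
Byte[1]=B6: continuation. acc=(acc<<6)|0x36=0x176
Byte[2]=9E: continuation. acc=(acc<<6)|0x1E=0x5D9E
Completed: cp=U+5D9E (starts at byte 0)
Byte[3]=E9: 3-byte lead, need 2 cont bytes. acc=0x9
Byte[4]=BA: continuation. acc=(acc<<6)|0x3A=0x27A
Byte[5]=9F: continuation. acc=(acc<<6)|0x1F=0x9E9F
Completed: cp=U+9E9F (starts at byte 3)
Byte[6]=E2: 3-byte lead, need 2 cont bytes. acc=0x2
Byte[7]=86: continuation. acc=(acc<<6)|0x06=0x86
Byte[8]=84: continuation. acc=(acc<<6)|0x04=0x2184
Completed: cp=U+2184 (starts at byte 6)
Byte[9]=45: 1-byte ASCII. cp=U+0045
Byte[10]=CB: 2-byte lead, need 1 cont bytes. acc=0xB
Byte[11]=99: continuation. acc=(acc<<6)|0x19=0x2D9
Completed: cp=U+02D9 (starts at byte 10)

Answer: 0 3 6 9 10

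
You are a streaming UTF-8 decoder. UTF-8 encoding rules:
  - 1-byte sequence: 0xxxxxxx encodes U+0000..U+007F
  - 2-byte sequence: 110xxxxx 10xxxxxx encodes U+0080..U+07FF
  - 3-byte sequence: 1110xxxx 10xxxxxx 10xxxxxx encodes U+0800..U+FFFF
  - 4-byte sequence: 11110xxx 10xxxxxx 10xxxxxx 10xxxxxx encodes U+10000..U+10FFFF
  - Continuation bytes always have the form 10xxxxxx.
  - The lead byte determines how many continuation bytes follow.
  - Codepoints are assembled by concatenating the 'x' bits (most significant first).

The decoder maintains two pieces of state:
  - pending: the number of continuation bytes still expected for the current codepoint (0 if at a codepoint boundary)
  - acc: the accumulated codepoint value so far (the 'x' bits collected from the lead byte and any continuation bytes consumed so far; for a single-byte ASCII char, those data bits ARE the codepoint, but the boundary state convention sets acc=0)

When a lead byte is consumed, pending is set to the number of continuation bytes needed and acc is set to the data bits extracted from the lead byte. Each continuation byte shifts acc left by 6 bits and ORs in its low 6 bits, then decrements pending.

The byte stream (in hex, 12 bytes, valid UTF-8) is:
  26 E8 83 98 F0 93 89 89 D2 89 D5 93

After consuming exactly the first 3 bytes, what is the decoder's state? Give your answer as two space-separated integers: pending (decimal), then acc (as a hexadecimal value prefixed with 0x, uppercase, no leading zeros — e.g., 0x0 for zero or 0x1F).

Answer: 1 0x203

Derivation:
Byte[0]=26: 1-byte. pending=0, acc=0x0
Byte[1]=E8: 3-byte lead. pending=2, acc=0x8
Byte[2]=83: continuation. acc=(acc<<6)|0x03=0x203, pending=1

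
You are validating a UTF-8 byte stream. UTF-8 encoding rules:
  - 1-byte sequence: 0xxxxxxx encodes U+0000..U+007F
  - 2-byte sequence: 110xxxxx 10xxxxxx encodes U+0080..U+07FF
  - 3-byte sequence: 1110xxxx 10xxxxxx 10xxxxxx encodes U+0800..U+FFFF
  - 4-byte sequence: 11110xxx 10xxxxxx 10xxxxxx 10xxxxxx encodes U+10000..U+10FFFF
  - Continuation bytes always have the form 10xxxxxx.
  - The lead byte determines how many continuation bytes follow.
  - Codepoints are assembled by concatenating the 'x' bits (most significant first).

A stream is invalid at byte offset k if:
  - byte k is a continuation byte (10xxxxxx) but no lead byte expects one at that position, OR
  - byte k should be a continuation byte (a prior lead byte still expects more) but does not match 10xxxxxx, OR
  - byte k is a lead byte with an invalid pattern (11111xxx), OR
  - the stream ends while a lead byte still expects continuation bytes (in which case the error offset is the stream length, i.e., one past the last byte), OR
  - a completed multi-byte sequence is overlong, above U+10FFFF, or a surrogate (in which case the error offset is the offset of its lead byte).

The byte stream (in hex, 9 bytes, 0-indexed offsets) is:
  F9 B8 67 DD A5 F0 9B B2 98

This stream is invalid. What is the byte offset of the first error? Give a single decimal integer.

Answer: 0

Derivation:
Byte[0]=F9: INVALID lead byte (not 0xxx/110x/1110/11110)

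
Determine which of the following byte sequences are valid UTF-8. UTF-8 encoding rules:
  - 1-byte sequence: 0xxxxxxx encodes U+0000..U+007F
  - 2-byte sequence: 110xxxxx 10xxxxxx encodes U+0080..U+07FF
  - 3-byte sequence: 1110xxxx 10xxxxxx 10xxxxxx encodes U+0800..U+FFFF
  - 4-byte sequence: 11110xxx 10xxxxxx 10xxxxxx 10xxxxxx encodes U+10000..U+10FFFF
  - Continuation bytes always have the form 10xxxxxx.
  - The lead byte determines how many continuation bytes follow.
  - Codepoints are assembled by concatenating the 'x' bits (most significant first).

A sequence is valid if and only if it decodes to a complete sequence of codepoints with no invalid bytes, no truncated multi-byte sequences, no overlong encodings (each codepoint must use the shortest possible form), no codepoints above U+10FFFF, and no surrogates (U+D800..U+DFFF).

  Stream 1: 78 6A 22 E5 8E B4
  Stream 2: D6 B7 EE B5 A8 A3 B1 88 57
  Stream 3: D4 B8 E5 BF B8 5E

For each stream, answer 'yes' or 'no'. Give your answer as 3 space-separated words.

Stream 1: decodes cleanly. VALID
Stream 2: error at byte offset 5. INVALID
Stream 3: decodes cleanly. VALID

Answer: yes no yes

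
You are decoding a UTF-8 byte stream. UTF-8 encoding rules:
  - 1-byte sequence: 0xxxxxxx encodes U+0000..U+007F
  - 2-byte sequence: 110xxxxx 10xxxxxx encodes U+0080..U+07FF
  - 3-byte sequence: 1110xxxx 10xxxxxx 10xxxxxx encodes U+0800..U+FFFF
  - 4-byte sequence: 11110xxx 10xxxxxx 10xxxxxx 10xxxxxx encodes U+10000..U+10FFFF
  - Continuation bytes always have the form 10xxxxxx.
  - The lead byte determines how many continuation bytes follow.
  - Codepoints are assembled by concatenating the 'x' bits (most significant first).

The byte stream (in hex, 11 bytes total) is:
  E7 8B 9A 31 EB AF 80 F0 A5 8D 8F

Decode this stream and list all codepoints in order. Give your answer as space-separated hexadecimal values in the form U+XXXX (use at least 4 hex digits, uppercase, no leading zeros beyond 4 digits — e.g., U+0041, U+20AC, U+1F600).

Byte[0]=E7: 3-byte lead, need 2 cont bytes. acc=0x7
Byte[1]=8B: continuation. acc=(acc<<6)|0x0B=0x1CB
Byte[2]=9A: continuation. acc=(acc<<6)|0x1A=0x72DA
Completed: cp=U+72DA (starts at byte 0)
Byte[3]=31: 1-byte ASCII. cp=U+0031
Byte[4]=EB: 3-byte lead, need 2 cont bytes. acc=0xB
Byte[5]=AF: continuation. acc=(acc<<6)|0x2F=0x2EF
Byte[6]=80: continuation. acc=(acc<<6)|0x00=0xBBC0
Completed: cp=U+BBC0 (starts at byte 4)
Byte[7]=F0: 4-byte lead, need 3 cont bytes. acc=0x0
Byte[8]=A5: continuation. acc=(acc<<6)|0x25=0x25
Byte[9]=8D: continuation. acc=(acc<<6)|0x0D=0x94D
Byte[10]=8F: continuation. acc=(acc<<6)|0x0F=0x2534F
Completed: cp=U+2534F (starts at byte 7)

Answer: U+72DA U+0031 U+BBC0 U+2534F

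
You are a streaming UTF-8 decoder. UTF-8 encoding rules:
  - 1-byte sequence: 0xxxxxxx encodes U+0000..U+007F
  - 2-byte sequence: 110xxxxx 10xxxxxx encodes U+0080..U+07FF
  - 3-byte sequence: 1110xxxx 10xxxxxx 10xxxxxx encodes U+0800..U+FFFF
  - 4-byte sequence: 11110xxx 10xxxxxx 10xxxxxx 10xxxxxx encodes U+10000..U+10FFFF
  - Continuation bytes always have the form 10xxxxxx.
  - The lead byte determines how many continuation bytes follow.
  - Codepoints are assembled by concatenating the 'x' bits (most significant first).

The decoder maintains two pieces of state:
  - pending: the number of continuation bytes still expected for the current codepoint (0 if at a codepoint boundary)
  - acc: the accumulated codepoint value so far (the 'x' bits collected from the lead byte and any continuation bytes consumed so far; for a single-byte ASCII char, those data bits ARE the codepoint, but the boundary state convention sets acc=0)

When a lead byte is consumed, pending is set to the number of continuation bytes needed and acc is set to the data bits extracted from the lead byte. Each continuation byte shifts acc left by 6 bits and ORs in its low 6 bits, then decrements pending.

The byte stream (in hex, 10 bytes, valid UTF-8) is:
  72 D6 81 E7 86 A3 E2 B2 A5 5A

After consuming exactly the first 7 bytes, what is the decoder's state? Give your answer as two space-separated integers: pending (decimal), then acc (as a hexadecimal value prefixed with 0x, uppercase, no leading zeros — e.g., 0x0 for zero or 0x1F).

Byte[0]=72: 1-byte. pending=0, acc=0x0
Byte[1]=D6: 2-byte lead. pending=1, acc=0x16
Byte[2]=81: continuation. acc=(acc<<6)|0x01=0x581, pending=0
Byte[3]=E7: 3-byte lead. pending=2, acc=0x7
Byte[4]=86: continuation. acc=(acc<<6)|0x06=0x1C6, pending=1
Byte[5]=A3: continuation. acc=(acc<<6)|0x23=0x71A3, pending=0
Byte[6]=E2: 3-byte lead. pending=2, acc=0x2

Answer: 2 0x2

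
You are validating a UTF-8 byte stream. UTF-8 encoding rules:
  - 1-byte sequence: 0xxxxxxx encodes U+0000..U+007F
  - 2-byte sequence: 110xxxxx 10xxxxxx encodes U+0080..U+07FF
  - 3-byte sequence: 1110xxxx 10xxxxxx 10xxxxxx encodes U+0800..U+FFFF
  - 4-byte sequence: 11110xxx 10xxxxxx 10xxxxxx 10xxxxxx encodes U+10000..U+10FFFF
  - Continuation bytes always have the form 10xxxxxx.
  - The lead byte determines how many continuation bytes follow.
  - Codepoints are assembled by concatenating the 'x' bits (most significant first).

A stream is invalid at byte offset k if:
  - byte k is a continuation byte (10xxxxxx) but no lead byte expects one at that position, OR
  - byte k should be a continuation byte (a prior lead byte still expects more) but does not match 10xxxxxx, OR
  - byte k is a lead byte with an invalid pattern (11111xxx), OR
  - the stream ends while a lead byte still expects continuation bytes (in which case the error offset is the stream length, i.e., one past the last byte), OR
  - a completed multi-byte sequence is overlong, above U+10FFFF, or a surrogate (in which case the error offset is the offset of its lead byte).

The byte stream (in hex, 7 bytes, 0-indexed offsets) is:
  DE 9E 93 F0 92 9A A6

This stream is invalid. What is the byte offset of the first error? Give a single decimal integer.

Byte[0]=DE: 2-byte lead, need 1 cont bytes. acc=0x1E
Byte[1]=9E: continuation. acc=(acc<<6)|0x1E=0x79E
Completed: cp=U+079E (starts at byte 0)
Byte[2]=93: INVALID lead byte (not 0xxx/110x/1110/11110)

Answer: 2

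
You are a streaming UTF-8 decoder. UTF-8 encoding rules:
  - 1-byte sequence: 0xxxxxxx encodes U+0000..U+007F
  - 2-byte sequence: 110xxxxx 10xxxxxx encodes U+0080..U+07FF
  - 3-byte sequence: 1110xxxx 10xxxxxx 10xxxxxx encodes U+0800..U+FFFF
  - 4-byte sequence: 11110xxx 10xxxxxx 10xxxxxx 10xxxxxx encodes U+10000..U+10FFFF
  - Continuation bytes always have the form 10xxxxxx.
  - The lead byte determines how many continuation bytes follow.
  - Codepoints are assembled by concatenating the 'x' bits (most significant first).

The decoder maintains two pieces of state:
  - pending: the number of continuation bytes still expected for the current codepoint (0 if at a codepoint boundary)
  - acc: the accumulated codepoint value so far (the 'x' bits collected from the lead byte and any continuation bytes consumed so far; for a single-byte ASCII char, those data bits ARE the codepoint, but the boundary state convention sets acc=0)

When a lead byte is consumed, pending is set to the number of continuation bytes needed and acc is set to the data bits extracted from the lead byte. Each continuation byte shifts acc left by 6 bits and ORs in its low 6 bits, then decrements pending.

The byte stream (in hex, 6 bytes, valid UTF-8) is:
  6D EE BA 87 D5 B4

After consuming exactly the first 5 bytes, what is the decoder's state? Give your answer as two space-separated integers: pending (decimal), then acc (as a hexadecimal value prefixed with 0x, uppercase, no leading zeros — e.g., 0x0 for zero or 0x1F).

Byte[0]=6D: 1-byte. pending=0, acc=0x0
Byte[1]=EE: 3-byte lead. pending=2, acc=0xE
Byte[2]=BA: continuation. acc=(acc<<6)|0x3A=0x3BA, pending=1
Byte[3]=87: continuation. acc=(acc<<6)|0x07=0xEE87, pending=0
Byte[4]=D5: 2-byte lead. pending=1, acc=0x15

Answer: 1 0x15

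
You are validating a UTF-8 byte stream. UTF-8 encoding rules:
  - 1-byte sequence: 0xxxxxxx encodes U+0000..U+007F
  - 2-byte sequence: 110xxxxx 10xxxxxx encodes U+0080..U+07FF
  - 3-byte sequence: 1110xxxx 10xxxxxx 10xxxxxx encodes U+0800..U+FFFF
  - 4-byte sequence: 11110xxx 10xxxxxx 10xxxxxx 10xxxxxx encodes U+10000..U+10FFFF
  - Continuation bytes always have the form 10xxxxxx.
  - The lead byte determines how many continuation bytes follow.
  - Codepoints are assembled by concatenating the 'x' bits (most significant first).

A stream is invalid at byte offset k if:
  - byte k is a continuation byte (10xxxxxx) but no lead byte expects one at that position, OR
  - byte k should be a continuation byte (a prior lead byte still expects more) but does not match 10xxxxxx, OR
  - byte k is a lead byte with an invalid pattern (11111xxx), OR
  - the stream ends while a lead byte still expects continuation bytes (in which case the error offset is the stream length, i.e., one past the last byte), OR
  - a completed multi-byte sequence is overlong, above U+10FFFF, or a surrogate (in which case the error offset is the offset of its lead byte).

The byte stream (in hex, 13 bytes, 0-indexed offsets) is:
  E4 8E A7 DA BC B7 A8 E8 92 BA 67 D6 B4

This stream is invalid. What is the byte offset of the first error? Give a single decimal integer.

Answer: 5

Derivation:
Byte[0]=E4: 3-byte lead, need 2 cont bytes. acc=0x4
Byte[1]=8E: continuation. acc=(acc<<6)|0x0E=0x10E
Byte[2]=A7: continuation. acc=(acc<<6)|0x27=0x43A7
Completed: cp=U+43A7 (starts at byte 0)
Byte[3]=DA: 2-byte lead, need 1 cont bytes. acc=0x1A
Byte[4]=BC: continuation. acc=(acc<<6)|0x3C=0x6BC
Completed: cp=U+06BC (starts at byte 3)
Byte[5]=B7: INVALID lead byte (not 0xxx/110x/1110/11110)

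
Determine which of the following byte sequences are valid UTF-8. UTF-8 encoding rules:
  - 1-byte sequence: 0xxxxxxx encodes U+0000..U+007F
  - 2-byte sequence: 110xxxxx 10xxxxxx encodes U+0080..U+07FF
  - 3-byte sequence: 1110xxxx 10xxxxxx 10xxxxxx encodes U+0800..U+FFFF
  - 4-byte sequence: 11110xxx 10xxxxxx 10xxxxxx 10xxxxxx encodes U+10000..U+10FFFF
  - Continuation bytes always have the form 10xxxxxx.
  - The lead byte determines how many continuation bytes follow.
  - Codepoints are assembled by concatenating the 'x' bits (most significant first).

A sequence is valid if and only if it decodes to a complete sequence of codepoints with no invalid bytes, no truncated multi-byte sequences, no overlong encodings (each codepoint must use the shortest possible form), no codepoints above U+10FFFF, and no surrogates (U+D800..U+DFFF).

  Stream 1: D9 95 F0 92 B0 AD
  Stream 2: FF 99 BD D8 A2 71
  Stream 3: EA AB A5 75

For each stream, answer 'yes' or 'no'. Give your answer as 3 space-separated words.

Answer: yes no yes

Derivation:
Stream 1: decodes cleanly. VALID
Stream 2: error at byte offset 0. INVALID
Stream 3: decodes cleanly. VALID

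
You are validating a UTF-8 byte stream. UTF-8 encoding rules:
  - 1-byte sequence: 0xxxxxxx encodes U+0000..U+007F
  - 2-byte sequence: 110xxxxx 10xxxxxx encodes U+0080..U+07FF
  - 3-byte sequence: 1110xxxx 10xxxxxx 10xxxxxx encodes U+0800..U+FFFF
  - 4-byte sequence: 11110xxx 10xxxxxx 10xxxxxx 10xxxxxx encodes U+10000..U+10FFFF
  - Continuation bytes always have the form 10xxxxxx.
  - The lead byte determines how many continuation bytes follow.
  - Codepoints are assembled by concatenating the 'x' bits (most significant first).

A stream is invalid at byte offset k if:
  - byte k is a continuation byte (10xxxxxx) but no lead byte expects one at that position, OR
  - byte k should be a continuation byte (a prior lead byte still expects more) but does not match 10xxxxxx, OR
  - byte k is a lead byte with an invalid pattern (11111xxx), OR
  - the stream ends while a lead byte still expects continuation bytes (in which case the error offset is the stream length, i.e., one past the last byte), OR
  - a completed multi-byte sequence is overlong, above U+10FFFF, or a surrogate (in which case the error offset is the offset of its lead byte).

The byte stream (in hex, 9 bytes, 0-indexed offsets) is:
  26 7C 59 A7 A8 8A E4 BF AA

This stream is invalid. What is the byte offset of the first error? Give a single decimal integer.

Byte[0]=26: 1-byte ASCII. cp=U+0026
Byte[1]=7C: 1-byte ASCII. cp=U+007C
Byte[2]=59: 1-byte ASCII. cp=U+0059
Byte[3]=A7: INVALID lead byte (not 0xxx/110x/1110/11110)

Answer: 3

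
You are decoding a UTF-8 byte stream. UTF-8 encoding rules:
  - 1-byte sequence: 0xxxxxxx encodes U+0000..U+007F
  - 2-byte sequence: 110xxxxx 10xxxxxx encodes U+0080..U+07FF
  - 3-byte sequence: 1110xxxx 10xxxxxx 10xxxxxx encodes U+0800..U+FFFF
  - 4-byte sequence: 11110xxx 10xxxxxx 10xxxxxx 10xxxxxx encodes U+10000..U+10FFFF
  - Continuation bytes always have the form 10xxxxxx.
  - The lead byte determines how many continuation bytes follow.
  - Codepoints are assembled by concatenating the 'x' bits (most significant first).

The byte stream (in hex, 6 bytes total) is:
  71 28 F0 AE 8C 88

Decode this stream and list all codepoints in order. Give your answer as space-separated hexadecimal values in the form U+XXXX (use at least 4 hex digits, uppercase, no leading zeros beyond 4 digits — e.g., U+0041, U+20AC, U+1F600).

Answer: U+0071 U+0028 U+2E308

Derivation:
Byte[0]=71: 1-byte ASCII. cp=U+0071
Byte[1]=28: 1-byte ASCII. cp=U+0028
Byte[2]=F0: 4-byte lead, need 3 cont bytes. acc=0x0
Byte[3]=AE: continuation. acc=(acc<<6)|0x2E=0x2E
Byte[4]=8C: continuation. acc=(acc<<6)|0x0C=0xB8C
Byte[5]=88: continuation. acc=(acc<<6)|0x08=0x2E308
Completed: cp=U+2E308 (starts at byte 2)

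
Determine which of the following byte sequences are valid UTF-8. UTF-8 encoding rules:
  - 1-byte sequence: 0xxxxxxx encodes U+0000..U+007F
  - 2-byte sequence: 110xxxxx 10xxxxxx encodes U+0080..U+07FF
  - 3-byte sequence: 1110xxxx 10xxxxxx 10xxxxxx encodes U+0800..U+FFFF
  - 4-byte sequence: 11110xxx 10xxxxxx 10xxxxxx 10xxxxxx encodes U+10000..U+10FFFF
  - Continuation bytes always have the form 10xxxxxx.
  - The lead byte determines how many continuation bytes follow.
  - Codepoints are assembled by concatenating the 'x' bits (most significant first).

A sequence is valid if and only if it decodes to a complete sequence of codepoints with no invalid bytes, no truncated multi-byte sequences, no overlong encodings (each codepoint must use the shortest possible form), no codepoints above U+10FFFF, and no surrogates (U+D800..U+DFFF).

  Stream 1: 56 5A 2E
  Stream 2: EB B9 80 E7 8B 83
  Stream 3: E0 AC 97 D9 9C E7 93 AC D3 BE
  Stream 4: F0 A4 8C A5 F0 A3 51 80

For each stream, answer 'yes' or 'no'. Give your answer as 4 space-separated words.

Stream 1: decodes cleanly. VALID
Stream 2: decodes cleanly. VALID
Stream 3: decodes cleanly. VALID
Stream 4: error at byte offset 6. INVALID

Answer: yes yes yes no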